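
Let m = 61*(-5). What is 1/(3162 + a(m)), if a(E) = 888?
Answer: 1/4050 ≈ 0.00024691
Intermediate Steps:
m = -305
1/(3162 + a(m)) = 1/(3162 + 888) = 1/4050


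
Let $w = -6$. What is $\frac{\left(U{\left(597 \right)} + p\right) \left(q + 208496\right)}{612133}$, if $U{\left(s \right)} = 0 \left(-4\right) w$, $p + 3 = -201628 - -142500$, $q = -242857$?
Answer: $\frac{2031800291}{612133} \approx 3319.2$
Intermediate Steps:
$p = -59131$ ($p = -3 - 59128 = -59131$)
$U{\left(s \right)} = 0$ ($U{\left(s \right)} = 0 \left(-4\right) \left(-6\right) = 0 \left(-6\right) = 0$)
$\frac{\left(U{\left(597 \right)} + p\right) \left(q + 208496\right)}{612133} = \frac{\left(0 - 59131\right) \left(-242857 + 208496\right)}{612133} = \left(-59131\right) \left(-34361\right) \frac{1}{612133} = 2031800291 \cdot \frac{1}{612133} = \frac{2031800291}{612133}$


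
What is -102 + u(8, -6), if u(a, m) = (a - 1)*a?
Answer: -46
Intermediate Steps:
u(a, m) = a*(-1 + a) (u(a, m) = (-1 + a)*a = a*(-1 + a))
-102 + u(8, -6) = -102 + 8*(-1 + 8) = -102 + 8*7 = -102 + 56 = -46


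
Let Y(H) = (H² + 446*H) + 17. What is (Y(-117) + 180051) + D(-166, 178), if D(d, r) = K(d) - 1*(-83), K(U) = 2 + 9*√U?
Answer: 141660 + 9*I*√166 ≈ 1.4166e+5 + 115.96*I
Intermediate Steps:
Y(H) = 17 + H² + 446*H
D(d, r) = 85 + 9*√d (D(d, r) = (2 + 9*√d) - 1*(-83) = (2 + 9*√d) + 83 = 85 + 9*√d)
(Y(-117) + 180051) + D(-166, 178) = ((17 + (-117)² + 446*(-117)) + 180051) + (85 + 9*√(-166)) = ((17 + 13689 - 52182) + 180051) + (85 + 9*(I*√166)) = (-38476 + 180051) + (85 + 9*I*√166) = 141575 + (85 + 9*I*√166) = 141660 + 9*I*√166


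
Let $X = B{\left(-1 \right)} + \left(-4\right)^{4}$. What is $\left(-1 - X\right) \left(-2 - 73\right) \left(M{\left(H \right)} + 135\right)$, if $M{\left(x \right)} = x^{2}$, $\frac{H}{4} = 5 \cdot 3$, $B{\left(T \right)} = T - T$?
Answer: $71992125$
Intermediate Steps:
$B{\left(T \right)} = 0$
$H = 60$ ($H = 4 \cdot 5 \cdot 3 = 4 \cdot 15 = 60$)
$X = 256$ ($X = 0 + \left(-4\right)^{4} = 0 + 256 = 256$)
$\left(-1 - X\right) \left(-2 - 73\right) \left(M{\left(H \right)} + 135\right) = \left(-1 - 256\right) \left(-2 - 73\right) \left(60^{2} + 135\right) = \left(-1 - 256\right) \left(-2 - 73\right) \left(3600 + 135\right) = - 257 \left(\left(-75\right) 3735\right) = \left(-257\right) \left(-280125\right) = 71992125$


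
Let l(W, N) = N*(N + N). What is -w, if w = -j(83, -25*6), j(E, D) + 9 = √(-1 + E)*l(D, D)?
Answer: -9 + 45000*√82 ≈ 4.0748e+5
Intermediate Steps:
l(W, N) = 2*N² (l(W, N) = N*(2*N) = 2*N²)
j(E, D) = -9 + 2*D²*√(-1 + E) (j(E, D) = -9 + √(-1 + E)*(2*D²) = -9 + 2*D²*√(-1 + E))
w = 9 - 45000*√82 (w = -(-9 + 2*(-25*6)²*√(-1 + 83)) = -(-9 + 2*(-150)²*√82) = -(-9 + 2*22500*√82) = -(-9 + 45000*√82) = 9 - 45000*√82 ≈ -4.0748e+5)
-w = -(9 - 45000*√82) = -9 + 45000*√82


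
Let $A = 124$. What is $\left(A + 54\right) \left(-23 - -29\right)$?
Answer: $1068$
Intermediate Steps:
$\left(A + 54\right) \left(-23 - -29\right) = \left(124 + 54\right) \left(-23 - -29\right) = 178 \left(-23 + 29\right) = 178 \cdot 6 = 1068$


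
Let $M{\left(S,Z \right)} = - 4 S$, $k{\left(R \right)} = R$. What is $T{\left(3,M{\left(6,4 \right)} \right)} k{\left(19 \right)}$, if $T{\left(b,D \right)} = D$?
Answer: $-456$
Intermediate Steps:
$T{\left(3,M{\left(6,4 \right)} \right)} k{\left(19 \right)} = \left(-4\right) 6 \cdot 19 = \left(-24\right) 19 = -456$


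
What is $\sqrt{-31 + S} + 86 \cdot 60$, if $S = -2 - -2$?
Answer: $5160 + i \sqrt{31} \approx 5160.0 + 5.5678 i$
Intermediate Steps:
$S = 0$ ($S = -2 + 2 = 0$)
$\sqrt{-31 + S} + 86 \cdot 60 = \sqrt{-31 + 0} + 86 \cdot 60 = \sqrt{-31} + 5160 = i \sqrt{31} + 5160 = 5160 + i \sqrt{31}$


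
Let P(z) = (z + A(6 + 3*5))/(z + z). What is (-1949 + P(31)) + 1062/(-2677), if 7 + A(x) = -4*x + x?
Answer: -323653573/165974 ≈ -1950.0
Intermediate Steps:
A(x) = -7 - 3*x (A(x) = -7 + (-4*x + x) = -7 - 3*x)
P(z) = (-70 + z)/(2*z) (P(z) = (z + (-7 - 3*(6 + 3*5)))/(z + z) = (z + (-7 - 3*(6 + 15)))/((2*z)) = (z + (-7 - 3*21))*(1/(2*z)) = (z + (-7 - 63))*(1/(2*z)) = (z - 70)*(1/(2*z)) = (-70 + z)*(1/(2*z)) = (-70 + z)/(2*z))
(-1949 + P(31)) + 1062/(-2677) = (-1949 + (½)*(-70 + 31)/31) + 1062/(-2677) = (-1949 + (½)*(1/31)*(-39)) + 1062*(-1/2677) = (-1949 - 39/62) - 1062/2677 = -120877/62 - 1062/2677 = -323653573/165974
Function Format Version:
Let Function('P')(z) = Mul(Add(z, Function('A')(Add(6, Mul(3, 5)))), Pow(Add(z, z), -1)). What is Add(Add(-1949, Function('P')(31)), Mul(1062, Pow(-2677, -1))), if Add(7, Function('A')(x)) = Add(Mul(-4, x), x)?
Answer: Rational(-323653573, 165974) ≈ -1950.0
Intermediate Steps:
Function('A')(x) = Add(-7, Mul(-3, x)) (Function('A')(x) = Add(-7, Add(Mul(-4, x), x)) = Add(-7, Mul(-3, x)))
Function('P')(z) = Mul(Rational(1, 2), Pow(z, -1), Add(-70, z)) (Function('P')(z) = Mul(Add(z, Add(-7, Mul(-3, Add(6, Mul(3, 5))))), Pow(Add(z, z), -1)) = Mul(Add(z, Add(-7, Mul(-3, Add(6, 15)))), Pow(Mul(2, z), -1)) = Mul(Add(z, Add(-7, Mul(-3, 21))), Mul(Rational(1, 2), Pow(z, -1))) = Mul(Add(z, Add(-7, -63)), Mul(Rational(1, 2), Pow(z, -1))) = Mul(Add(z, -70), Mul(Rational(1, 2), Pow(z, -1))) = Mul(Add(-70, z), Mul(Rational(1, 2), Pow(z, -1))) = Mul(Rational(1, 2), Pow(z, -1), Add(-70, z)))
Add(Add(-1949, Function('P')(31)), Mul(1062, Pow(-2677, -1))) = Add(Add(-1949, Mul(Rational(1, 2), Pow(31, -1), Add(-70, 31))), Mul(1062, Pow(-2677, -1))) = Add(Add(-1949, Mul(Rational(1, 2), Rational(1, 31), -39)), Mul(1062, Rational(-1, 2677))) = Add(Add(-1949, Rational(-39, 62)), Rational(-1062, 2677)) = Add(Rational(-120877, 62), Rational(-1062, 2677)) = Rational(-323653573, 165974)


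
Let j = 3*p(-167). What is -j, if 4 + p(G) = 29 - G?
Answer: -576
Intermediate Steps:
p(G) = 25 - G (p(G) = -4 + (29 - G) = 25 - G)
j = 576 (j = 3*(25 - 1*(-167)) = 3*(25 + 167) = 3*192 = 576)
-j = -1*576 = -576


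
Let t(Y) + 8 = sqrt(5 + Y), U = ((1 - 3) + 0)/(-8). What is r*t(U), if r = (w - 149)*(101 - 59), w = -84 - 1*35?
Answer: 90048 - 5628*sqrt(21) ≈ 64257.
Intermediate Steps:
w = -119 (w = -84 - 35 = -119)
U = 1/4 (U = (-2 + 0)*(-1/8) = -2*(-1/8) = 1/4 ≈ 0.25000)
t(Y) = -8 + sqrt(5 + Y)
r = -11256 (r = (-119 - 149)*(101 - 59) = -268*42 = -11256)
r*t(U) = -11256*(-8 + sqrt(5 + 1/4)) = -11256*(-8 + sqrt(21/4)) = -11256*(-8 + sqrt(21)/2) = 90048 - 5628*sqrt(21)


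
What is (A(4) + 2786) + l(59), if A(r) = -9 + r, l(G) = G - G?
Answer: 2781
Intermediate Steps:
l(G) = 0
(A(4) + 2786) + l(59) = ((-9 + 4) + 2786) + 0 = (-5 + 2786) + 0 = 2781 + 0 = 2781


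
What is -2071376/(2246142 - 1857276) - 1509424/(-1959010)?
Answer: -867720656144/190448095665 ≈ -4.5562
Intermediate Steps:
-2071376/(2246142 - 1857276) - 1509424/(-1959010) = -2071376/388866 - 1509424*(-1/1959010) = -2071376*1/388866 + 754712/979505 = -1035688/194433 + 754712/979505 = -867720656144/190448095665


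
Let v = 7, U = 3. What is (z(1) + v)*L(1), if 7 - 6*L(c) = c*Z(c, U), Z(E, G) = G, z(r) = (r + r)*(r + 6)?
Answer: 14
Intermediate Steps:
z(r) = 2*r*(6 + r) (z(r) = (2*r)*(6 + r) = 2*r*(6 + r))
L(c) = 7/6 - c/2 (L(c) = 7/6 - c*3/6 = 7/6 - c/2)
(z(1) + v)*L(1) = (2*1*(6 + 1) + 7)*(7/6 - 1/2*1) = (2*1*7 + 7)*(7/6 - 1/2) = (14 + 7)*(2/3) = 21*(2/3) = 14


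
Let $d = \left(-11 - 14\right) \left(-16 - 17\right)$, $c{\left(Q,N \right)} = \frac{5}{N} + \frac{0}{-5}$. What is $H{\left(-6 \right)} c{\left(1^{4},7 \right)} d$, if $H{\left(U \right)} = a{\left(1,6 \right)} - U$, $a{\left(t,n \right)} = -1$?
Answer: $\frac{20625}{7} \approx 2946.4$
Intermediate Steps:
$c{\left(Q,N \right)} = \frac{5}{N}$ ($c{\left(Q,N \right)} = \frac{5}{N} + 0 \left(- \frac{1}{5}\right) = \frac{5}{N} + 0 = \frac{5}{N}$)
$d = 825$ ($d = \left(-25\right) \left(-33\right) = 825$)
$H{\left(U \right)} = -1 - U$
$H{\left(-6 \right)} c{\left(1^{4},7 \right)} d = \left(-1 - -6\right) \frac{5}{7} \cdot 825 = \left(-1 + 6\right) 5 \cdot \frac{1}{7} \cdot 825 = 5 \cdot \frac{5}{7} \cdot 825 = \frac{25}{7} \cdot 825 = \frac{20625}{7}$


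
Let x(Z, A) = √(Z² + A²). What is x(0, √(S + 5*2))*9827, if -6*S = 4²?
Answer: 9827*√66/3 ≈ 26612.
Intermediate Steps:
S = -8/3 (S = -⅙*4² = -⅙*16 = -8/3 ≈ -2.6667)
x(Z, A) = √(A² + Z²)
x(0, √(S + 5*2))*9827 = √((√(-8/3 + 5*2))² + 0²)*9827 = √((√(-8/3 + 10))² + 0)*9827 = √((√(22/3))² + 0)*9827 = √((√66/3)² + 0)*9827 = √(22/3 + 0)*9827 = √(22/3)*9827 = (√66/3)*9827 = 9827*√66/3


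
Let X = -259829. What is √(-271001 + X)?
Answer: I*√530830 ≈ 728.58*I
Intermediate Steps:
√(-271001 + X) = √(-271001 - 259829) = √(-530830) = I*√530830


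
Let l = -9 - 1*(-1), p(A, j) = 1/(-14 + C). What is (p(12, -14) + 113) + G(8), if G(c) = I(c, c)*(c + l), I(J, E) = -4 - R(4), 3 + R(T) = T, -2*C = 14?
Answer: 2372/21 ≈ 112.95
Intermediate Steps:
C = -7 (C = -½*14 = -7)
R(T) = -3 + T
p(A, j) = -1/21 (p(A, j) = 1/(-14 - 7) = 1/(-21) = -1/21)
l = -8 (l = -9 + 1 = -8)
I(J, E) = -5 (I(J, E) = -4 - (-3 + 4) = -4 - 1*1 = -4 - 1 = -5)
G(c) = 40 - 5*c (G(c) = -5*(c - 8) = -5*(-8 + c) = 40 - 5*c)
(p(12, -14) + 113) + G(8) = (-1/21 + 113) + (40 - 5*8) = 2372/21 + (40 - 40) = 2372/21 + 0 = 2372/21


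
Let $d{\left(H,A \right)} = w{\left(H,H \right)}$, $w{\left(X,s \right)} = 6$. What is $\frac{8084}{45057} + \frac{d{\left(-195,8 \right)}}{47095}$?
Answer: $\frac{380986322}{2121959415} \approx 0.17954$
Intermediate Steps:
$d{\left(H,A \right)} = 6$
$\frac{8084}{45057} + \frac{d{\left(-195,8 \right)}}{47095} = \frac{8084}{45057} + \frac{6}{47095} = \frac{380986322}{2121959415}$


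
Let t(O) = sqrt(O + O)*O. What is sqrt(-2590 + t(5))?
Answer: sqrt(-2590 + 5*sqrt(10)) ≈ 50.736*I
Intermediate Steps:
t(O) = sqrt(2)*O**(3/2) (t(O) = sqrt(2*O)*O = (sqrt(2)*sqrt(O))*O = sqrt(2)*O**(3/2))
sqrt(-2590 + t(5)) = sqrt(-2590 + sqrt(2)*5**(3/2)) = sqrt(-2590 + sqrt(2)*(5*sqrt(5))) = sqrt(-2590 + 5*sqrt(10))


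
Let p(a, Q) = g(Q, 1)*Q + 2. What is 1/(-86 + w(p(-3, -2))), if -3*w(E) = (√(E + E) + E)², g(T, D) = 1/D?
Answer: -1/86 ≈ -0.011628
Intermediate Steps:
p(a, Q) = 2 + Q (p(a, Q) = Q/1 + 2 = 1*Q + 2 = Q + 2 = 2 + Q)
w(E) = -(E + √2*√E)²/3 (w(E) = -(√(E + E) + E)²/3 = -(√(2*E) + E)²/3 = -(√2*√E + E)²/3 = -(E + √2*√E)²/3)
1/(-86 + w(p(-3, -2))) = 1/(-86 - ((2 - 2) + √2*√(2 - 2))²/3) = 1/(-86 - (0 + √2*√0)²/3) = 1/(-86 - (0 + √2*0)²/3) = 1/(-86 - (0 + 0)²/3) = 1/(-86 - ⅓*0²) = 1/(-86 - ⅓*0) = 1/(-86 + 0) = 1/(-86) = -1/86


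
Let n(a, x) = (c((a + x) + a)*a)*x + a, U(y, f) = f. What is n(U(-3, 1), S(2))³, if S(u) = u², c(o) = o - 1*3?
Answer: 2197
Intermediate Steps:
c(o) = -3 + o (c(o) = o - 3 = -3 + o)
n(a, x) = a + a*x*(-3 + x + 2*a) (n(a, x) = ((-3 + ((a + x) + a))*a)*x + a = ((-3 + (x + 2*a))*a)*x + a = ((-3 + x + 2*a)*a)*x + a = (a*(-3 + x + 2*a))*x + a = a*x*(-3 + x + 2*a) + a = a + a*x*(-3 + x + 2*a))
n(U(-3, 1), S(2))³ = (1*(1 + 2²*(-3 + 2² + 2*1)))³ = (1*(1 + 4*(-3 + 4 + 2)))³ = (1*(1 + 4*3))³ = (1*(1 + 12))³ = (1*13)³ = 13³ = 2197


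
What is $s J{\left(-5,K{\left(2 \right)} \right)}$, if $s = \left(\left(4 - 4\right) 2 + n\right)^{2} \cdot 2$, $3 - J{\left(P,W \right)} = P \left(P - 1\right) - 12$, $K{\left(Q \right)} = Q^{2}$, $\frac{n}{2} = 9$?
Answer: $-9720$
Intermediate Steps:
$n = 18$ ($n = 2 \cdot 9 = 18$)
$J{\left(P,W \right)} = 15 - P \left(-1 + P\right)$ ($J{\left(P,W \right)} = 3 - \left(P \left(P - 1\right) - 12\right) = 3 - \left(P \left(-1 + P\right) - 12\right) = 3 - \left(-12 + P \left(-1 + P\right)\right) = 15 - P \left(-1 + P\right)$)
$s = 648$ ($s = \left(\left(4 - 4\right) 2 + 18\right)^{2} \cdot 2 = \left(0 \cdot 2 + 18\right)^{2} \cdot 2 = \left(0 + 18\right)^{2} \cdot 2 = 18^{2} \cdot 2 = 324 \cdot 2 = 648$)
$s J{\left(-5,K{\left(2 \right)} \right)} = 648 \left(15 - 5 - \left(-5\right)^{2}\right) = 648 \left(15 - 5 - 25\right) = 648 \left(-15\right) = -9720$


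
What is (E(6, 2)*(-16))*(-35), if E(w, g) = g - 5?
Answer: -1680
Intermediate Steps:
E(w, g) = -5 + g
(E(6, 2)*(-16))*(-35) = ((-5 + 2)*(-16))*(-35) = -3*(-16)*(-35) = 48*(-35) = -1680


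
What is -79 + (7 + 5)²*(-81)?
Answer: -11743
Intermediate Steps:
-79 + (7 + 5)²*(-81) = -79 + 12²*(-81) = -79 + 144*(-81) = -79 - 11664 = -11743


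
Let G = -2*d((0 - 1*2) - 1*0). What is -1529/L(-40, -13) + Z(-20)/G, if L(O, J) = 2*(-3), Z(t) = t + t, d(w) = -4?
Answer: 1499/6 ≈ 249.83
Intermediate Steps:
Z(t) = 2*t
L(O, J) = -6
G = 8 (G = -2*(-4) = -1*(-8) = 8)
-1529/L(-40, -13) + Z(-20)/G = -1529/(-6) + (2*(-20))/8 = -1529*(-⅙) - 40*⅛ = 1529/6 - 5 = 1499/6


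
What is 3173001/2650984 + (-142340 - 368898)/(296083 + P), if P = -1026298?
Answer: 3672256683407/1935788281560 ≈ 1.8970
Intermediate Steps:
3173001/2650984 + (-142340 - 368898)/(296083 + P) = 3173001/2650984 + (-142340 - 368898)/(296083 - 1026298) = 3173001*(1/2650984) - 511238/(-730215) = 3173001/2650984 - 511238*(-1/730215) = 3173001/2650984 + 511238/730215 = 3672256683407/1935788281560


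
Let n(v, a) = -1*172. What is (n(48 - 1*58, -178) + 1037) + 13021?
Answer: 13886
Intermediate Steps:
n(v, a) = -172
(n(48 - 1*58, -178) + 1037) + 13021 = (-172 + 1037) + 13021 = 865 + 13021 = 13886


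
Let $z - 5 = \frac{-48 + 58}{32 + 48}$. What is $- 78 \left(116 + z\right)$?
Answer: $- \frac{37791}{4} \approx -9447.8$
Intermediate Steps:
$z = \frac{41}{8}$ ($z = 5 + \frac{-48 + 58}{32 + 48} = 5 + \frac{10}{80} = 5 + 10 \cdot \frac{1}{80} = 5 + \frac{1}{8} = \frac{41}{8} \approx 5.125$)
$- 78 \left(116 + z\right) = - 78 \left(116 + \frac{41}{8}\right) = \left(-78\right) \frac{969}{8} = - \frac{37791}{4}$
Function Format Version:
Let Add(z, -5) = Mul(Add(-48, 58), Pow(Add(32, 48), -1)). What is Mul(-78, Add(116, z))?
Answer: Rational(-37791, 4) ≈ -9447.8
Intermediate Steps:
z = Rational(41, 8) (z = Add(5, Mul(Add(-48, 58), Pow(Add(32, 48), -1))) = Add(5, Mul(10, Pow(80, -1))) = Add(5, Mul(10, Rational(1, 80))) = Add(5, Rational(1, 8)) = Rational(41, 8) ≈ 5.1250)
Mul(-78, Add(116, z)) = Mul(-78, Add(116, Rational(41, 8))) = Mul(-78, Rational(969, 8)) = Rational(-37791, 4)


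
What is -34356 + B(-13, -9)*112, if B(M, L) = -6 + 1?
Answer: -34916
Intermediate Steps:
B(M, L) = -5
-34356 + B(-13, -9)*112 = -34356 - 5*112 = -34356 - 560 = -34916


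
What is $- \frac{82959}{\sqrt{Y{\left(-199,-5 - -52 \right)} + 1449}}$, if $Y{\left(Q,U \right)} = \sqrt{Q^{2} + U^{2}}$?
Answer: $- \frac{82959}{\sqrt{1449 + \sqrt{41810}}} \approx -2040.2$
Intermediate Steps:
$- \frac{82959}{\sqrt{Y{\left(-199,-5 - -52 \right)} + 1449}} = - \frac{82959}{\sqrt{\sqrt{\left(-199\right)^{2} + \left(-5 - -52\right)^{2}} + 1449}} = - \frac{82959}{\sqrt{\sqrt{39601 + \left(-5 + 52\right)^{2}} + 1449}} = - \frac{82959}{\sqrt{\sqrt{39601 + 47^{2}} + 1449}} = - \frac{82959}{\sqrt{\sqrt{39601 + 2209} + 1449}} = - \frac{82959}{\sqrt{\sqrt{41810} + 1449}} = - \frac{82959}{\sqrt{1449 + \sqrt{41810}}}$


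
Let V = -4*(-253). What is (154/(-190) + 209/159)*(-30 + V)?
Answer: 7474984/15105 ≈ 494.87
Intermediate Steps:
V = 1012
(154/(-190) + 209/159)*(-30 + V) = (154/(-190) + 209/159)*(-30 + 1012) = (154*(-1/190) + 209*(1/159))*982 = (-77/95 + 209/159)*982 = (7612/15105)*982 = 7474984/15105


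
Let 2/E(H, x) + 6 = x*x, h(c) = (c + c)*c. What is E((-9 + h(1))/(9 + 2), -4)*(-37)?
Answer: -37/5 ≈ -7.4000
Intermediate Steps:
h(c) = 2*c² (h(c) = (2*c)*c = 2*c²)
E(H, x) = 2/(-6 + x²) (E(H, x) = 2/(-6 + x*x) = 2/(-6 + x²))
E((-9 + h(1))/(9 + 2), -4)*(-37) = (2/(-6 + (-4)²))*(-37) = (2/(-6 + 16))*(-37) = (2/10)*(-37) = (2*(⅒))*(-37) = (⅕)*(-37) = -37/5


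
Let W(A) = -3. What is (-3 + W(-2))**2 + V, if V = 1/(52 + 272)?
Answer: 11665/324 ≈ 36.003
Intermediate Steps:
V = 1/324 ≈ 0.0030864
(-3 + W(-2))**2 + V = (-3 - 3)**2 + 1/324 = (-6)**2 + 1/324 = 36 + 1/324 = 11665/324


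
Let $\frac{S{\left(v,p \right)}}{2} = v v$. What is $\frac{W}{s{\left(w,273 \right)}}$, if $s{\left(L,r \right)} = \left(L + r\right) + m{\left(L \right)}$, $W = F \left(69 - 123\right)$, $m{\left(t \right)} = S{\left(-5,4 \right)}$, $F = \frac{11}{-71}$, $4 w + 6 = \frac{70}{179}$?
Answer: $\frac{53163}{2043593} \approx 0.026014$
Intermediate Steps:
$w = - \frac{251}{179}$ ($w = - \frac{3}{2} + \frac{70 \cdot \frac{1}{179}}{4} = - \frac{3}{2} + \frac{1}{4} \cdot \frac{70}{179} = - \frac{3}{2} + \frac{35}{358} = - \frac{251}{179} \approx -1.4022$)
$F = - \frac{11}{71}$ ($F = 11 \left(- \frac{1}{71}\right) = - \frac{11}{71} \approx -0.15493$)
$S{\left(v,p \right)} = 2 v^{2}$ ($S{\left(v,p \right)} = 2 v v = 2 v^{2}$)
$m{\left(t \right)} = 50$ ($m{\left(t \right)} = 2 \left(-5\right)^{2} = 2 \cdot 25 = 50$)
$W = \frac{594}{71}$ ($W = - \frac{11 \left(69 - 123\right)}{71} = \left(- \frac{11}{71}\right) \left(-54\right) = \frac{594}{71} \approx 8.3662$)
$s{\left(L,r \right)} = 50 + L + r$ ($s{\left(L,r \right)} = \left(L + r\right) + 50 = 50 + L + r$)
$\frac{W}{s{\left(w,273 \right)}} = \frac{594}{71 \left(50 - \frac{251}{179} + 273\right)} = \frac{594}{71 \cdot \frac{57566}{179}} = \frac{594}{71} \cdot \frac{179}{57566} = \frac{53163}{2043593}$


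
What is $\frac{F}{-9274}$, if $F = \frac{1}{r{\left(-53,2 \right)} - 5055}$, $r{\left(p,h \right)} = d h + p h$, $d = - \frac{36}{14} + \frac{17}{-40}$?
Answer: $\frac{70}{3354308423} \approx 2.0869 \cdot 10^{-8}$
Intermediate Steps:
$d = - \frac{839}{280}$ ($d = \left(-36\right) \frac{1}{14} + 17 \left(- \frac{1}{40}\right) = - \frac{18}{7} - \frac{17}{40} = - \frac{839}{280} \approx -2.9964$)
$r{\left(p,h \right)} = - \frac{839 h}{280} + h p$ ($r{\left(p,h \right)} = - \frac{839 h}{280} + p h = - \frac{839 h}{280} + h p$)
$F = - \frac{140}{723379}$ ($F = \frac{1}{\frac{1}{280} \cdot 2 \left(-839 + 280 \left(-53\right)\right) - 5055} = \frac{1}{\frac{1}{280} \cdot 2 \left(-839 - 14840\right) - 5055} = \frac{1}{\frac{1}{280} \cdot 2 \left(-15679\right) - 5055} = \frac{1}{- \frac{15679}{140} - 5055} = \frac{1}{- \frac{723379}{140}} = - \frac{140}{723379} \approx -0.00019354$)
$\frac{F}{-9274} = - \frac{140}{723379 \left(-9274\right)} = \left(- \frac{140}{723379}\right) \left(- \frac{1}{9274}\right) = \frac{70}{3354308423}$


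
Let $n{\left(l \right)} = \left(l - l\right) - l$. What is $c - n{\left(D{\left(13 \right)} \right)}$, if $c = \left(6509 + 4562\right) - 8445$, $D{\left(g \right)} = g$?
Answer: $2639$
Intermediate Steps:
$c = 2626$ ($c = 11071 - 8445 = 2626$)
$n{\left(l \right)} = - l$ ($n{\left(l \right)} = 0 - l = - l$)
$c - n{\left(D{\left(13 \right)} \right)} = 2626 - \left(-1\right) 13 = 2626 - -13 = 2626 + 13 = 2639$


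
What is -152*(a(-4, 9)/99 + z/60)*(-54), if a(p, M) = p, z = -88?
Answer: -680352/55 ≈ -12370.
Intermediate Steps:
-152*(a(-4, 9)/99 + z/60)*(-54) = -152*(-4/99 - 88/60)*(-54) = -152*(-4*1/99 - 88*1/60)*(-54) = -152*(-4/99 - 22/15)*(-54) = -152*(-746/495)*(-54) = (113392/495)*(-54) = -680352/55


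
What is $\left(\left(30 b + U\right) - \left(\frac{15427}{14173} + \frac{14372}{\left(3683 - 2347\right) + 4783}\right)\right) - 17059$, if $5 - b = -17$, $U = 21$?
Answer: $- \frac{1420673378055}{86724587} \approx -16381.0$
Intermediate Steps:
$b = 22$ ($b = 5 - -17 = 5 + 17 = 22$)
$\left(\left(30 b + U\right) - \left(\frac{15427}{14173} + \frac{14372}{\left(3683 - 2347\right) + 4783}\right)\right) - 17059 = \left(\left(30 \cdot 22 + 21\right) - \left(\frac{15427}{14173} + \frac{14372}{\left(3683 - 2347\right) + 4783}\right)\right) - 17059 = \left(\left(660 + 21\right) - \left(\frac{15427}{14173} + \frac{14372}{1336 + 4783}\right)\right) - 17059 = \left(681 - \left(\frac{15427}{14173} + \frac{14372}{6119}\right)\right) - 17059 = \left(681 - \frac{298092169}{86724587}\right) - 17059 = \frac{58761351578}{86724587} - 17059 = - \frac{1420673378055}{86724587}$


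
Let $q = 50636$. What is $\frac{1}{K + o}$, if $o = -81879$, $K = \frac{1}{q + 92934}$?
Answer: $- \frac{143570}{11755368029} \approx -1.2213 \cdot 10^{-5}$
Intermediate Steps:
$K = \frac{1}{143570}$ ($K = \frac{1}{50636 + 92934} = \frac{1}{143570} \approx 6.9652 \cdot 10^{-6}$)
$\frac{1}{K + o} = \frac{1}{\frac{1}{143570} - 81879} = \frac{1}{- \frac{11755368029}{143570}} = - \frac{143570}{11755368029}$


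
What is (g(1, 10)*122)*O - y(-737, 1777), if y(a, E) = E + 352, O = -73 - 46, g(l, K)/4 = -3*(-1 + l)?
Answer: -2129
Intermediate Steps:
g(l, K) = 12 - 12*l (g(l, K) = 4*(-3*(-1 + l)) = 4*(3 - 3*l) = 12 - 12*l)
O = -119
y(a, E) = 352 + E
(g(1, 10)*122)*O - y(-737, 1777) = ((12 - 12*1)*122)*(-119) - (352 + 1777) = ((12 - 12)*122)*(-119) - 1*2129 = (0*122)*(-119) - 2129 = 0*(-119) - 2129 = 0 - 2129 = -2129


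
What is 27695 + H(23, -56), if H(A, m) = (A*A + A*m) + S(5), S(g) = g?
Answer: 26941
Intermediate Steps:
H(A, m) = 5 + A² + A*m (H(A, m) = (A*A + A*m) + 5 = (A² + A*m) + 5 = 5 + A² + A*m)
27695 + H(23, -56) = 27695 + (5 + 23² + 23*(-56)) = 27695 + (5 + 529 - 1288) = 27695 - 754 = 26941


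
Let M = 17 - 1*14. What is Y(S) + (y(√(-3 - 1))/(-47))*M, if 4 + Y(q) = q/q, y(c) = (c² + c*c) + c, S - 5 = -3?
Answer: -117/47 - 6*I/47 ≈ -2.4894 - 0.12766*I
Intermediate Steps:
S = 2 (S = 5 - 3 = 2)
y(c) = c + 2*c² (y(c) = (c² + c²) + c = 2*c² + c = c + 2*c²)
Y(q) = -3 (Y(q) = -4 + q/q = -4 + 1 = -3)
M = 3 (M = 17 - 14 = 3)
Y(S) + (y(√(-3 - 1))/(-47))*M = -3 + ((√(-3 - 1)*(1 + 2*√(-3 - 1)))/(-47))*3 = -3 + ((√(-4)*(1 + 2*√(-4)))*(-1/47))*3 = -3 + (((2*I)*(1 + 2*(2*I)))*(-1/47))*3 = -3 + (((2*I)*(1 + 4*I))*(-1/47))*3 = -3 + ((2*I*(1 + 4*I))*(-1/47))*3 = -3 - 2*I*(1 + 4*I)/47*3 = -3 - 6*I*(1 + 4*I)/47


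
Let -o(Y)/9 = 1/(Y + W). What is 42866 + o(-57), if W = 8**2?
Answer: 300053/7 ≈ 42865.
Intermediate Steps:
W = 64
o(Y) = -9/(64 + Y) (o(Y) = -9/(Y + 64) = -9/(64 + Y))
42866 + o(-57) = 42866 - 9/(64 - 57) = 42866 - 9/7 = 300053/7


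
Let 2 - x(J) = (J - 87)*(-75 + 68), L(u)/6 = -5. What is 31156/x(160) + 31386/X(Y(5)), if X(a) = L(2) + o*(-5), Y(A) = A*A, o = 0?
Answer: -2527723/2565 ≈ -985.47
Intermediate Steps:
L(u) = -30 (L(u) = 6*(-5) = -30)
x(J) = -607 + 7*J (x(J) = 2 - (J - 87)*(-75 + 68) = 2 - (-87 + J)*(-7) = 2 - (609 - 7*J) = 2 + (-609 + 7*J) = -607 + 7*J)
Y(A) = A²
X(a) = -30 (X(a) = -30 + 0*(-5) = -30 + 0 = -30)
31156/x(160) + 31386/X(Y(5)) = 31156/(-607 + 7*160) + 31386/(-30) = 31156/(-607 + 1120) + 31386*(-1/30) = 31156/513 - 5231/5 = -2527723/2565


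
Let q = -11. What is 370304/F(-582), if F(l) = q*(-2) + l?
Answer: -23144/35 ≈ -661.26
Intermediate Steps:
F(l) = 22 + l (F(l) = -11*(-2) + l = 22 + l)
370304/F(-582) = 370304/(22 - 582) = 370304/(-560) = 370304*(-1/560) = -23144/35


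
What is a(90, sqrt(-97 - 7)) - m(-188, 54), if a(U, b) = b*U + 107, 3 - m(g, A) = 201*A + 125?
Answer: 11083 + 180*I*sqrt(26) ≈ 11083.0 + 917.82*I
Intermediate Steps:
m(g, A) = -122 - 201*A (m(g, A) = 3 - (201*A + 125) = 3 - (125 + 201*A) = 3 + (-125 - 201*A) = -122 - 201*A)
a(U, b) = 107 + U*b (a(U, b) = U*b + 107 = 107 + U*b)
a(90, sqrt(-97 - 7)) - m(-188, 54) = (107 + 90*sqrt(-97 - 7)) - (-122 - 201*54) = (107 + 90*sqrt(-104)) - (-122 - 10854) = (107 + 90*(2*I*sqrt(26))) - 1*(-10976) = (107 + 180*I*sqrt(26)) + 10976 = 11083 + 180*I*sqrt(26)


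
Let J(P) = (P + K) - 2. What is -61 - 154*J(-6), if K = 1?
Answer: 1017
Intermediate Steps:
J(P) = -1 + P (J(P) = (P + 1) - 2 = (1 + P) - 2 = -1 + P)
-61 - 154*J(-6) = -61 - 154*(-1 - 6) = -61 - 154*(-7) = -61 + 1078 = 1017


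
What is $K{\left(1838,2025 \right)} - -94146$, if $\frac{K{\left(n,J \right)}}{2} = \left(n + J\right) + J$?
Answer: $105922$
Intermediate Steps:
$K{\left(n,J \right)} = 2 n + 4 J$ ($K{\left(n,J \right)} = 2 \left(\left(n + J\right) + J\right) = 2 \left(\left(J + n\right) + J\right) = 2 \left(n + 2 J\right) = 2 n + 4 J$)
$K{\left(1838,2025 \right)} - -94146 = \left(2 \cdot 1838 + 4 \cdot 2025\right) - -94146 = \left(3676 + 8100\right) + 94146 = 11776 + 94146 = 105922$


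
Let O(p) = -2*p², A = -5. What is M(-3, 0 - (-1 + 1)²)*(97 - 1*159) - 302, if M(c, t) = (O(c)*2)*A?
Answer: -11462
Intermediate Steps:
M(c, t) = 20*c² (M(c, t) = (-2*c²*2)*(-5) = -4*c²*(-5) = 20*c²)
M(-3, 0 - (-1 + 1)²)*(97 - 1*159) - 302 = (20*(-3)²)*(97 - 1*159) - 302 = (20*9)*(97 - 159) - 302 = 180*(-62) - 302 = -11160 - 302 = -11462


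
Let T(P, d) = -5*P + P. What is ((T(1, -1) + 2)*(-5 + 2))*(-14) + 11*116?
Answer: 1192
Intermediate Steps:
T(P, d) = -4*P
((T(1, -1) + 2)*(-5 + 2))*(-14) + 11*116 = ((-4*1 + 2)*(-5 + 2))*(-14) + 11*116 = ((-4 + 2)*(-3))*(-14) + 1276 = -2*(-3)*(-14) + 1276 = 6*(-14) + 1276 = -84 + 1276 = 1192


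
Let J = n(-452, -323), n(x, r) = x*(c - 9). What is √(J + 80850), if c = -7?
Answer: √88082 ≈ 296.79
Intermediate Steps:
n(x, r) = -16*x (n(x, r) = x*(-7 - 9) = x*(-16) = -16*x)
J = 7232 (J = -16*(-452) = 7232)
√(J + 80850) = √(7232 + 80850) = √88082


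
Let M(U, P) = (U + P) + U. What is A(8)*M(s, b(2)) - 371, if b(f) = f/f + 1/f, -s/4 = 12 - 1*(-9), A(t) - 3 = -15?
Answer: 1627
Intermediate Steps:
A(t) = -12 (A(t) = 3 - 15 = -12)
s = -84 (s = -4*(12 - 1*(-9)) = -4*(12 + 9) = -4*21 = -84)
b(f) = 1 + 1/f
M(U, P) = P + 2*U (M(U, P) = (P + U) + U = P + 2*U)
A(8)*M(s, b(2)) - 371 = -12*((1 + 2)/2 + 2*(-84)) - 371 = -12*((½)*3 - 168) - 371 = -12*(3/2 - 168) - 371 = -12*(-333/2) - 371 = 1998 - 371 = 1627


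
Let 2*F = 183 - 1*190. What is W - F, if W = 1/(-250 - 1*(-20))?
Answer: 402/115 ≈ 3.4957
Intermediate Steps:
W = -1/230 (W = 1/(-250 + 20) = 1/(-230) = -1/230 ≈ -0.0043478)
F = -7/2 (F = (183 - 1*190)/2 = (183 - 190)/2 = (1/2)*(-7) = -7/2 ≈ -3.5000)
W - F = -1/230 - 1*(-7/2) = -1/230 + 7/2 = 402/115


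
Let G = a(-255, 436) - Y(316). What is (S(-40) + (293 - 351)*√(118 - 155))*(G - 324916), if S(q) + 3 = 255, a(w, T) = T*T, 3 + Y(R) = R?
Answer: -34053516 + 7837714*I*√37 ≈ -3.4054e+7 + 4.7675e+7*I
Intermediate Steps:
Y(R) = -3 + R
a(w, T) = T²
S(q) = 252 (S(q) = -3 + 255 = 252)
G = 189783 (G = 436² - (-3 + 316) = 190096 - 1*313 = 190096 - 313 = 189783)
(S(-40) + (293 - 351)*√(118 - 155))*(G - 324916) = (252 + (293 - 351)*√(118 - 155))*(189783 - 324916) = (252 - 58*I*√37)*(-135133) = -34053516 + 7837714*I*√37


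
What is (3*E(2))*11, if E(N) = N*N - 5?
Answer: -33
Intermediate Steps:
E(N) = -5 + N**2 (E(N) = N**2 - 5 = -5 + N**2)
(3*E(2))*11 = (3*(-5 + 2**2))*11 = (3*(-5 + 4))*11 = (3*(-1))*11 = -3*11 = -33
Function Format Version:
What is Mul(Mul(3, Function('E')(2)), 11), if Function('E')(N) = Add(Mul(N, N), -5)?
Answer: -33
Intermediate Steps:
Function('E')(N) = Add(-5, Pow(N, 2)) (Function('E')(N) = Add(Pow(N, 2), -5) = Add(-5, Pow(N, 2)))
Mul(Mul(3, Function('E')(2)), 11) = Mul(Mul(3, Add(-5, Pow(2, 2))), 11) = Mul(Mul(3, Add(-5, 4)), 11) = Mul(Mul(3, -1), 11) = Mul(-3, 11) = -33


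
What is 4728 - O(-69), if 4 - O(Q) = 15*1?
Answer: 4739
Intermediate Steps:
O(Q) = -11 (O(Q) = 4 - 15 = -11)
4728 - O(-69) = 4728 - 1*(-11) = 4728 + 11 = 4739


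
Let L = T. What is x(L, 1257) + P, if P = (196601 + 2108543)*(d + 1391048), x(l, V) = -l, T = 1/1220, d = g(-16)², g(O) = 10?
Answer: 3912291687680639/1220 ≈ 3.2068e+12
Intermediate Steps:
d = 100 (d = 10² = 100)
T = 1/1220 ≈ 0.00081967
L = 1/1220 ≈ 0.00081967
P = 3206796465312 (P = (196601 + 2108543)*(100 + 1391048) = 2305144*1391148 = 3206796465312)
x(L, 1257) + P = -1*1/1220 + 3206796465312 = -1/1220 + 3206796465312 = 3912291687680639/1220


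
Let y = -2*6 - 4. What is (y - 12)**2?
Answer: 784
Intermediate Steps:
y = -16 (y = -12 - 4 = -16)
(y - 12)**2 = (-16 - 12)**2 = (-28)**2 = 784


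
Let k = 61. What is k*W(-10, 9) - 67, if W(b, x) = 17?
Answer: 970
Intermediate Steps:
k*W(-10, 9) - 67 = 61*17 - 67 = 1037 - 67 = 970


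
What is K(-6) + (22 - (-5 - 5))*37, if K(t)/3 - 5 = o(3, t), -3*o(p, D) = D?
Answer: 1205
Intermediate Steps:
o(p, D) = -D/3
K(t) = 15 - t (K(t) = 15 + 3*(-t/3) = 15 - t)
K(-6) + (22 - (-5 - 5))*37 = (15 - 1*(-6)) + (22 - (-5 - 5))*37 = (15 + 6) + (22 - 1*(-10))*37 = 21 + (22 + 10)*37 = 21 + 32*37 = 21 + 1184 = 1205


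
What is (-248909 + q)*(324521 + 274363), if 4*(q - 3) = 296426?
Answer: -104684623758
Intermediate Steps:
q = 148219/2 (q = 3 + (¼)*296426 = 3 + 148213/2 = 148219/2 ≈ 74110.)
(-248909 + q)*(324521 + 274363) = (-248909 + 148219/2)*(324521 + 274363) = -349599/2*598884 = -104684623758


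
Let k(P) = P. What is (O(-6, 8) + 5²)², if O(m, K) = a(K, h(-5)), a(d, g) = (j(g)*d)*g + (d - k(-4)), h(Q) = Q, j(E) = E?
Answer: 56169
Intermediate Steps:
a(d, g) = 4 + d + d*g² (a(d, g) = (g*d)*g + (d - 1*(-4)) = (d*g)*g + (d + 4) = d*g² + (4 + d) = 4 + d + d*g²)
O(m, K) = 4 + 26*K (O(m, K) = 4 + K + K*(-5)² = 4 + K + K*25 = 4 + K + 25*K = 4 + 26*K)
(O(-6, 8) + 5²)² = ((4 + 26*8) + 5²)² = ((4 + 208) + 25)² = (212 + 25)² = 237² = 56169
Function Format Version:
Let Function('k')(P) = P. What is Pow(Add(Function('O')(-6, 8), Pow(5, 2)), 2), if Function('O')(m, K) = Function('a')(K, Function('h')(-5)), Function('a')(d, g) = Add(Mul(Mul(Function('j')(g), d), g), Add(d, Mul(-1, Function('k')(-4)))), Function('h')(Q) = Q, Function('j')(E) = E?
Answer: 56169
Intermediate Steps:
Function('a')(d, g) = Add(4, d, Mul(d, Pow(g, 2))) (Function('a')(d, g) = Add(Mul(Mul(g, d), g), Add(d, Mul(-1, -4))) = Add(Mul(Mul(d, g), g), Add(d, 4)) = Add(Mul(d, Pow(g, 2)), Add(4, d)) = Add(4, d, Mul(d, Pow(g, 2))))
Function('O')(m, K) = Add(4, Mul(26, K)) (Function('O')(m, K) = Add(4, K, Mul(K, Pow(-5, 2))) = Add(4, K, Mul(K, 25)) = Add(4, K, Mul(25, K)) = Add(4, Mul(26, K)))
Pow(Add(Function('O')(-6, 8), Pow(5, 2)), 2) = Pow(Add(Add(4, Mul(26, 8)), Pow(5, 2)), 2) = Pow(Add(Add(4, 208), 25), 2) = Pow(Add(212, 25), 2) = Pow(237, 2) = 56169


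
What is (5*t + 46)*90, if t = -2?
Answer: 3240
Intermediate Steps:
(5*t + 46)*90 = (5*(-2) + 46)*90 = (-10 + 46)*90 = 36*90 = 3240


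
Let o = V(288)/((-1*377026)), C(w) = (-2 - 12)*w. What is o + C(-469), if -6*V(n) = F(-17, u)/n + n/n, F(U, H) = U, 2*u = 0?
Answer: 4277755093519/651500928 ≈ 6566.0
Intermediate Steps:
u = 0 (u = (½)*0 = 0)
V(n) = -⅙ + 17/(6*n) (V(n) = -(-17/n + n/n)/6 = -(-17/n + 1)/6 = -(1 - 17/n)/6 = -⅙ + 17/(6*n))
C(w) = -14*w
o = 271/651500928 (o = ((⅙)*(17 - 1*288)/288)/((-1*377026)) = ((⅙)*(1/288)*(17 - 288))/(-377026) = ((⅙)*(1/288)*(-271))*(-1/377026) = -271/1728*(-1/377026) = 271/651500928 ≈ 4.1596e-7)
o + C(-469) = 271/651500928 - 14*(-469) = 271/651500928 + 6566 = 4277755093519/651500928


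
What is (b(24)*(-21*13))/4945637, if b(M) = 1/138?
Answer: -91/227499302 ≈ -4.0000e-7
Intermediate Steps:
b(M) = 1/138
(b(24)*(-21*13))/4945637 = ((-21*13)/138)/4945637 = ((1/138)*(-273))*(1/4945637) = -91/46*1/4945637 = -91/227499302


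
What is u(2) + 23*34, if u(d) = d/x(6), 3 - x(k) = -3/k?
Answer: 5478/7 ≈ 782.57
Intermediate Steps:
x(k) = 3 + 3/k (x(k) = 3 - (-3)/k = 3 + 3/k)
u(d) = 2*d/7 (u(d) = d/(3 + 3/6) = d/(3 + 3*(⅙)) = d/(3 + ½) = d/(7/2) = d*(2/7) = 2*d/7)
u(2) + 23*34 = (2/7)*2 + 23*34 = 4/7 + 782 = 5478/7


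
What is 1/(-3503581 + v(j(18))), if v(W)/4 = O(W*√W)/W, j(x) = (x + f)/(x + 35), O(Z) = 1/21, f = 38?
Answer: -294/1030052761 ≈ -2.8542e-7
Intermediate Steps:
O(Z) = 1/21
j(x) = (38 + x)/(35 + x) (j(x) = (x + 38)/(x + 35) = (38 + x)/(35 + x))
v(W) = 4/(21*W) (v(W) = 4*(1/(21*W)) = 4/(21*W))
1/(-3503581 + v(j(18))) = 1/(-3503581 + 4/(21*(((38 + 18)/(35 + 18))))) = 1/(-3503581 + 4/(21*((56/53)))) = 1/(-3503581 + 4/(21*(((1/53)*56)))) = 1/(-3503581 + 4/(21*(56/53))) = 1/(-3503581 + (4/21)*(53/56)) = 1/(-3503581 + 53/294) = 1/(-1030052761/294) = -294/1030052761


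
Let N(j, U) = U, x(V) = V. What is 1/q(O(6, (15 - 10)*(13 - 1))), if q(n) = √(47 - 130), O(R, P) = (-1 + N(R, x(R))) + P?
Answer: -I*√83/83 ≈ -0.10976*I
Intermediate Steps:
O(R, P) = -1 + P + R (O(R, P) = (-1 + R) + P = -1 + P + R)
q(n) = I*√83 (q(n) = √(-83) = I*√83)
1/q(O(6, (15 - 10)*(13 - 1))) = 1/(I*√83) = -I*√83/83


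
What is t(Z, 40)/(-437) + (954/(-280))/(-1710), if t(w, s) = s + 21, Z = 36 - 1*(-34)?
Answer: -84181/611800 ≈ -0.13760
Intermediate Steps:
Z = 70 (Z = 36 + 34 = 70)
t(w, s) = 21 + s
t(Z, 40)/(-437) + (954/(-280))/(-1710) = (21 + 40)/(-437) + (954/(-280))/(-1710) = 61*(-1/437) + (954*(-1/280))*(-1/1710) = -61/437 - 477/140*(-1/1710) = -61/437 + 53/26600 = -84181/611800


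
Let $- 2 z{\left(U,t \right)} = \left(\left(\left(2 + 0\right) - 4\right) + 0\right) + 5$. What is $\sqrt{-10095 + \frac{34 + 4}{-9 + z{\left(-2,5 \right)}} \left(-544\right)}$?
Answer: $\frac{i \sqrt{3583671}}{21} \approx 90.146 i$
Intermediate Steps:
$z{\left(U,t \right)} = - \frac{3}{2}$ ($z{\left(U,t \right)} = - \frac{\left(\left(\left(2 + 0\right) - 4\right) + 0\right) + 5}{2} = - \frac{\left(\left(2 - 4\right) + 0\right) + 5}{2} = - \frac{\left(-2 + 0\right) + 5}{2} = - \frac{-2 + 5}{2} = \left(- \frac{1}{2}\right) 3 = - \frac{3}{2}$)
$\sqrt{-10095 + \frac{34 + 4}{-9 + z{\left(-2,5 \right)}} \left(-544\right)} = \sqrt{-10095 + \frac{34 + 4}{-9 - \frac{3}{2}} \left(-544\right)} = \sqrt{-10095 + \frac{38}{- \frac{21}{2}} \left(-544\right)} = \sqrt{-10095 + 38 \left(- \frac{2}{21}\right) \left(-544\right)} = \sqrt{-10095 - - \frac{41344}{21}} = \sqrt{-10095 + \frac{41344}{21}} = \sqrt{- \frac{170651}{21}} = \frac{i \sqrt{3583671}}{21}$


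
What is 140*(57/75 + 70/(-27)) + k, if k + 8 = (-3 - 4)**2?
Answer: -29101/135 ≈ -215.56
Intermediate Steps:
k = 41 (k = -8 + (-3 - 4)**2 = -8 + (-7)**2 = -8 + 49 = 41)
140*(57/75 + 70/(-27)) + k = 140*(57/75 + 70/(-27)) + 41 = 140*(57*(1/75) + 70*(-1/27)) + 41 = 140*(19/25 - 70/27) + 41 = 140*(-1237/675) + 41 = -34636/135 + 41 = -29101/135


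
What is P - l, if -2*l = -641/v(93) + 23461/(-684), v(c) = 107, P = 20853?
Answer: 3049429957/146376 ≈ 20833.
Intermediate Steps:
l = 2948771/146376 (l = -(-641/107 + 23461/(-684))/2 = -(-641*1/107 + 23461*(-1/684))/2 = -(-641/107 - 23461/684)/2 = -½*(-2948771/73188) = 2948771/146376 ≈ 20.145)
P - l = 20853 - 1*2948771/146376 = 20853 - 2948771/146376 = 3049429957/146376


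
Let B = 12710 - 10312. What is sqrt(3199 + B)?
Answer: sqrt(5597) ≈ 74.813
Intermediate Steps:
B = 2398
sqrt(3199 + B) = sqrt(3199 + 2398) = sqrt(5597)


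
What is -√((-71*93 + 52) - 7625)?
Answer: -4*I*√886 ≈ -119.06*I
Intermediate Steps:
-√((-71*93 + 52) - 7625) = -√((-6603 + 52) - 7625) = -√(-6551 - 7625) = -√(-14176) = -4*I*√886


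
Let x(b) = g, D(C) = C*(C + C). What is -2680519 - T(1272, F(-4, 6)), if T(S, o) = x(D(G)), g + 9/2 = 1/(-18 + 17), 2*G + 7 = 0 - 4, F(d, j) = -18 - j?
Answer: -5361027/2 ≈ -2.6805e+6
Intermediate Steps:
G = -11/2 (G = -7/2 + (0 - 4)/2 = -7/2 + (½)*(-4) = -7/2 - 2 = -11/2 ≈ -5.5000)
D(C) = 2*C² (D(C) = C*(2*C) = 2*C²)
g = -11/2 (g = -9/2 + 1/(-18 + 17) = -9/2 + 1/(-1) = -9/2 - 1 = -11/2 ≈ -5.5000)
x(b) = -11/2
T(S, o) = -11/2
-2680519 - T(1272, F(-4, 6)) = -2680519 - 1*(-11/2) = -2680519 + 11/2 = -5361027/2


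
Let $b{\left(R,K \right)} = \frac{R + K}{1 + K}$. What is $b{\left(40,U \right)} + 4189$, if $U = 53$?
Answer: $\frac{75433}{18} \approx 4190.7$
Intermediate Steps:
$b{\left(R,K \right)} = \frac{K + R}{1 + K}$
$b{\left(40,U \right)} + 4189 = \frac{53 + 40}{1 + 53} + 4189 = \frac{1}{54} \cdot 93 + 4189 = \frac{31}{18} + 4189 = \frac{75433}{18}$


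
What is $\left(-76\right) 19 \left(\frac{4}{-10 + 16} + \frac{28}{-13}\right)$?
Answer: $\frac{83752}{39} \approx 2147.5$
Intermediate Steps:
$\left(-76\right) 19 \left(\frac{4}{-10 + 16} + \frac{28}{-13}\right) = - 1444 \left(\frac{4}{6} + 28 \left(- \frac{1}{13}\right)\right) = - 1444 \left(4 \cdot \frac{1}{6} - \frac{28}{13}\right) = - 1444 \left(\frac{2}{3} - \frac{28}{13}\right) = \left(-1444\right) \left(- \frac{58}{39}\right) = \frac{83752}{39}$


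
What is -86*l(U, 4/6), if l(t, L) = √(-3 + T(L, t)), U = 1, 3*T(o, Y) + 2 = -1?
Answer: -172*I ≈ -172.0*I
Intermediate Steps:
T(o, Y) = -1 (T(o, Y) = -⅔ + (⅓)*(-1) = -⅔ - ⅓ = -1)
l(t, L) = 2*I (l(t, L) = √(-3 - 1) = √(-4) = 2*I)
-86*l(U, 4/6) = -172*I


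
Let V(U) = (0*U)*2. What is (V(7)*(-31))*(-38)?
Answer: 0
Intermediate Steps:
V(U) = 0 (V(U) = 0*2 = 0)
(V(7)*(-31))*(-38) = (0*(-31))*(-38) = 0*(-38) = 0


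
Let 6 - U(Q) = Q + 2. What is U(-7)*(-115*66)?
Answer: -83490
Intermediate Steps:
U(Q) = 4 - Q (U(Q) = 6 - (Q + 2) = 6 - (2 + Q) = 6 + (-2 - Q) = 4 - Q)
U(-7)*(-115*66) = (4 - 1*(-7))*(-115*66) = (4 + 7)*(-7590) = 11*(-7590) = -83490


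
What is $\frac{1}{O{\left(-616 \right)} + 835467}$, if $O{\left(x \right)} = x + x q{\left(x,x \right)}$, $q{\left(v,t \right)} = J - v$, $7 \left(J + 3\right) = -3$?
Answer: $\frac{1}{457507} \approx 2.1858 \cdot 10^{-6}$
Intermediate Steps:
$J = - \frac{24}{7}$ ($J = -3 + \frac{1}{7} \left(-3\right) = -3 - \frac{3}{7} = - \frac{24}{7} \approx -3.4286$)
$q{\left(v,t \right)} = - \frac{24}{7} - v$
$O{\left(x \right)} = x + x \left(- \frac{24}{7} - x\right)$
$\frac{1}{O{\left(-616 \right)} + 835467} = \frac{1}{\left(- \frac{1}{7}\right) \left(-616\right) \left(17 + 7 \left(-616\right)\right) + 835467} = \frac{1}{\left(- \frac{1}{7}\right) \left(-616\right) \left(17 - 4312\right) + 835467} = \frac{1}{\left(- \frac{1}{7}\right) \left(-616\right) \left(-4295\right) + 835467} = \frac{1}{-377960 + 835467} = \frac{1}{457507}$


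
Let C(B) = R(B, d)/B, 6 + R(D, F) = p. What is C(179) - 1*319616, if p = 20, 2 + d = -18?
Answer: -57211250/179 ≈ -3.1962e+5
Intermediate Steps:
d = -20 (d = -2 - 18 = -20)
R(D, F) = 14 (R(D, F) = -6 + 20 = 14)
C(B) = 14/B
C(179) - 1*319616 = 14/179 - 1*319616 = 14*(1/179) - 319616 = 14/179 - 319616 = -57211250/179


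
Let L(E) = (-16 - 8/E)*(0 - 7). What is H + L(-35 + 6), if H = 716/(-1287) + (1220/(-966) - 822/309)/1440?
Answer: 8133440761829/74271277080 ≈ 109.51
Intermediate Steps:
L(E) = 112 + 56/E (L(E) = (-16 - 8/E)*(-7) = 112 + 56/E)
H = -1431788759/2561078520 (H = 716*(-1/1287) + (1220*(-1/966) - 822*1/309)*(1/1440) = -716/1287 + (-610/483 - 274/103)*(1/1440) = -716/1287 - 195172/49749*1/1440 = -716/1287 - 48793/17909640 = -1431788759/2561078520 ≈ -0.55906)
H + L(-35 + 6) = -1431788759/2561078520 + (112 + 56/(-35 + 6)) = -1431788759/2561078520 + (112 + 56/(-29)) = -1431788759/2561078520 + (112 + 56*(-1/29)) = -1431788759/2561078520 + (112 - 56/29) = -1431788759/2561078520 + 3192/29 = 8133440761829/74271277080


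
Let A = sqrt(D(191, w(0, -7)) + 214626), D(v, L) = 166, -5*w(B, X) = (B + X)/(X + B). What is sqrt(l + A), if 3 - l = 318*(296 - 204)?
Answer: sqrt(-29253 + 2*sqrt(53698)) ≈ 169.67*I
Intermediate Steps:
w(B, X) = -1/5 (w(B, X) = -(B + X)/(5*(X + B)) = -(B + X)/(5*(B + X)) = -1/5*1 = -1/5)
A = 2*sqrt(53698) (A = sqrt(166 + 214626) = sqrt(214792) = 2*sqrt(53698) ≈ 463.46)
l = -29253 (l = 3 - 318*(296 - 204) = 3 - 318*92 = 3 - 1*29256 = 3 - 29256 = -29253)
sqrt(l + A) = sqrt(-29253 + 2*sqrt(53698))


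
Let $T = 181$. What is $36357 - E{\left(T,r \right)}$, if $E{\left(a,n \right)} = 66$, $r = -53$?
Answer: $36291$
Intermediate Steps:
$36357 - E{\left(T,r \right)} = 36357 - 66 = 36291$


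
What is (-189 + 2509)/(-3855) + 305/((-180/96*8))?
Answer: -16141/771 ≈ -20.935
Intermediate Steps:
(-189 + 2509)/(-3855) + 305/((-180/96*8)) = 2320*(-1/3855) + 305/((-180*1/96*8)) = -464/771 + 305/((-15/8*8)) = -464/771 + 305/(-15) = -464/771 + 305*(-1/15) = -464/771 - 61/3 = -16141/771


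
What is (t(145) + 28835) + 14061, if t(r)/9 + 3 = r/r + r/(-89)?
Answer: 3814837/89 ≈ 42863.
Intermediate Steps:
t(r) = -18 - 9*r/89 (t(r) = -27 + 9*(r/r + r/(-89)) = -27 + 9*(1 + r*(-1/89)) = -27 + 9*(1 - r/89) = -27 + (9 - 9*r/89) = -18 - 9*r/89)
(t(145) + 28835) + 14061 = ((-18 - 9/89*145) + 28835) + 14061 = ((-18 - 1305/89) + 28835) + 14061 = (-2907/89 + 28835) + 14061 = 2563408/89 + 14061 = 3814837/89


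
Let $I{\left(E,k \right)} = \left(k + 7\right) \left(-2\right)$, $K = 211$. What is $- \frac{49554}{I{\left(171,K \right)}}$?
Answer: $\frac{24777}{218} \approx 113.66$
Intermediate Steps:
$I{\left(E,k \right)} = -14 - 2 k$ ($I{\left(E,k \right)} = \left(7 + k\right) \left(-2\right) = -14 - 2 k$)
$- \frac{49554}{I{\left(171,K \right)}} = - \frac{49554}{-14 - 422} = - \frac{49554}{-436} = \left(-49554\right) \left(- \frac{1}{436}\right) = \frac{24777}{218}$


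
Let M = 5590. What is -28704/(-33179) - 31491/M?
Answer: -884384529/185470610 ≈ -4.7683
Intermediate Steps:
-28704/(-33179) - 31491/M = -28704/(-33179) - 31491/5590 = -28704*(-1/33179) - 31491*1/5590 = 28704/33179 - 31491/5590 = -884384529/185470610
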